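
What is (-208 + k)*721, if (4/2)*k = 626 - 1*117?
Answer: 67053/2 ≈ 33527.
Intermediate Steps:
k = 509/2 (k = (626 - 1*117)/2 = (626 - 117)/2 = (1/2)*509 = 509/2 ≈ 254.50)
(-208 + k)*721 = (-208 + 509/2)*721 = (93/2)*721 = 67053/2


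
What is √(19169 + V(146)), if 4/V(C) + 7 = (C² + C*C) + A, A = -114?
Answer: 3*√3849103528277/42511 ≈ 138.45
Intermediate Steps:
V(C) = 4/(-121 + 2*C²) (V(C) = 4/(-7 + ((C² + C*C) - 114)) = 4/(-7 + ((C² + C²) - 114)) = 4/(-7 + (2*C² - 114)) = 4/(-7 + (-114 + 2*C²)) = 4/(-121 + 2*C²))
√(19169 + V(146)) = √(19169 + 4/(-121 + 2*146²)) = √(19169 + 4/(-121 + 2*21316)) = √(19169 + 4/(-121 + 42632)) = √(19169 + 4/42511) = √(814893363/42511) = 3*√3849103528277/42511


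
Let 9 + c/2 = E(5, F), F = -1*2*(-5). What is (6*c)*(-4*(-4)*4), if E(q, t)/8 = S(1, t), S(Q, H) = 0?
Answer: -6912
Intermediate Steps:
F = 10 (F = -2*(-5) = 10)
E(q, t) = 0 (E(q, t) = 8*0 = 0)
c = -18 (c = -18 + 2*0 = -18 + 0 = -18)
(6*c)*(-4*(-4)*4) = (6*(-18))*(-4*(-4)*4) = -1728*4 = -108*64 = -6912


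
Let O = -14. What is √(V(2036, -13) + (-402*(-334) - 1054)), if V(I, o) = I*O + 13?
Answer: √104723 ≈ 323.61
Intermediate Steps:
V(I, o) = 13 - 14*I (V(I, o) = I*(-14) + 13 = -14*I + 13 = 13 - 14*I)
√(V(2036, -13) + (-402*(-334) - 1054)) = √((13 - 14*2036) + (-402*(-334) - 1054)) = √((13 - 28504) + (134268 - 1054)) = √(-28491 + 133214) = √104723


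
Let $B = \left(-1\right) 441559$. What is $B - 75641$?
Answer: $-517200$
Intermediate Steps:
$B = -441559$
$B - 75641 = -441559 - 75641 = -517200$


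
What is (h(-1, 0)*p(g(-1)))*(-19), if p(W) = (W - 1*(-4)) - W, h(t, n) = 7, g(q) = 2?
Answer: -532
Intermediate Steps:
p(W) = 4 (p(W) = (W + 4) - W = (4 + W) - W = 4)
(h(-1, 0)*p(g(-1)))*(-19) = (7*4)*(-19) = 28*(-19) = -532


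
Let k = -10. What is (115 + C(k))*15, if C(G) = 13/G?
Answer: 3411/2 ≈ 1705.5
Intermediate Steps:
(115 + C(k))*15 = (115 + 13/(-10))*15 = (115 + 13*(-⅒))*15 = (115 - 13/10)*15 = (1137/10)*15 = 3411/2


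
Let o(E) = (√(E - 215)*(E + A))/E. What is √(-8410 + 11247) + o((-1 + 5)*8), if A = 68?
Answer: √2837 + 25*I*√183/8 ≈ 53.263 + 42.274*I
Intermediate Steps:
o(E) = √(-215 + E)*(68 + E)/E (o(E) = (√(E - 215)*(E + 68))/E = (√(-215 + E)*(68 + E))/E = √(-215 + E)*(68 + E)/E)
√(-8410 + 11247) + o((-1 + 5)*8) = √(-8410 + 11247) + √(-215 + (-1 + 5)*8)*(68 + (-1 + 5)*8)/(((-1 + 5)*8)) = √2837 + √(-215 + 4*8)*(68 + 4*8)/((4*8)) = √2837 + √(-215 + 32)*(68 + 32)/32 = √2837 + (1/32)*√(-183)*100 = √2837 + (1/32)*(I*√183)*100 = √2837 + 25*I*√183/8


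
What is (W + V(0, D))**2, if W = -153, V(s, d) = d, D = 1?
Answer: 23104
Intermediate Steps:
(W + V(0, D))**2 = (-153 + 1)**2 = (-152)**2 = 23104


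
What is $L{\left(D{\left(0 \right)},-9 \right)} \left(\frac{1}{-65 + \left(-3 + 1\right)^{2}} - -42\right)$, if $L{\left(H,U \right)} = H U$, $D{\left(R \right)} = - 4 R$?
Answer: $0$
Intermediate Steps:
$L{\left(D{\left(0 \right)},-9 \right)} \left(\frac{1}{-65 + \left(-3 + 1\right)^{2}} - -42\right) = \left(-4\right) 0 \left(-9\right) \left(\frac{1}{-65 + \left(-3 + 1\right)^{2}} - -42\right) = 0 \left(-9\right) \left(\frac{1}{-65 + \left(-2\right)^{2}} + 42\right) = 0 \left(\frac{1}{-65 + 4} + 42\right) = 0 \left(\frac{1}{-61} + 42\right) = 0 \left(- \frac{1}{61} + 42\right) = 0 \cdot \frac{2561}{61} = 0$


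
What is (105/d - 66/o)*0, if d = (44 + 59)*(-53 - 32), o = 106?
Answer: 0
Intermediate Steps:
d = -8755 (d = 103*(-85) = -8755)
(105/d - 66/o)*0 = (105/(-8755) - 66/106)*0 = (105*(-1/8755) - 66*1/106)*0 = (-21/1751 - 33/53)*0 = -58896/92803*0 = 0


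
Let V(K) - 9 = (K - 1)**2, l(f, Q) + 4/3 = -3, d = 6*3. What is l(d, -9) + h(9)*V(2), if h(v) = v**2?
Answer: 2417/3 ≈ 805.67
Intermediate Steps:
d = 18
l(f, Q) = -13/3 (l(f, Q) = -4/3 - 3 = -13/3)
V(K) = 9 + (-1 + K)**2 (V(K) = 9 + (K - 1)**2 = 9 + (-1 + K)**2)
l(d, -9) + h(9)*V(2) = -13/3 + 9**2*(9 + (-1 + 2)**2) = -13/3 + 81*(9 + 1**2) = -13/3 + 81*(9 + 1) = -13/3 + 81*10 = -13/3 + 810 = 2417/3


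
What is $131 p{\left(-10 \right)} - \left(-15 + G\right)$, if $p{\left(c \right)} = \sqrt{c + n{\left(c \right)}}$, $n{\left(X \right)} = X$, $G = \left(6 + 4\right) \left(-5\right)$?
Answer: $65 + 262 i \sqrt{5} \approx 65.0 + 585.85 i$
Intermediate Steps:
$G = -50$ ($G = 10 \left(-5\right) = -50$)
$p{\left(c \right)} = \sqrt{2} \sqrt{c}$ ($p{\left(c \right)} = \sqrt{c + c} = \sqrt{2 c} = \sqrt{2} \sqrt{c}$)
$131 p{\left(-10 \right)} - \left(-15 + G\right) = 131 \sqrt{2} \sqrt{-10} + \left(15 - -50\right) = 131 \sqrt{2} i \sqrt{10} + \left(15 + 50\right) = 131 \cdot 2 i \sqrt{5} + 65 = 262 i \sqrt{5} + 65 = 65 + 262 i \sqrt{5}$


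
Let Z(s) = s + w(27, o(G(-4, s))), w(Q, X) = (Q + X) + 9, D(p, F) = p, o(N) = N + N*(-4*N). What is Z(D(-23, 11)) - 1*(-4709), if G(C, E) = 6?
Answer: 4584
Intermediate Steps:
o(N) = N - 4*N²
w(Q, X) = 9 + Q + X
Z(s) = -102 + s (Z(s) = s + (9 + 27 + 6*(1 - 4*6)) = s + (9 + 27 + 6*(1 - 24)) = s + (9 + 27 + 6*(-23)) = s + (9 + 27 - 138) = s - 102 = -102 + s)
Z(D(-23, 11)) - 1*(-4709) = (-102 - 23) - 1*(-4709) = -125 + 4709 = 4584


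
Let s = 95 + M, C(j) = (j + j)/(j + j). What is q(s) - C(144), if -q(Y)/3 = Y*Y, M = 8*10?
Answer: -91876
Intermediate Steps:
M = 80
C(j) = 1 (C(j) = (2*j)/((2*j)) = (2*j)*(1/(2*j)) = 1)
s = 175 (s = 95 + 80 = 175)
q(Y) = -3*Y**2 (q(Y) = -3*Y*Y = -3*Y**2)
q(s) - C(144) = -3*175**2 - 1*1 = -3*30625 - 1 = -91875 - 1 = -91876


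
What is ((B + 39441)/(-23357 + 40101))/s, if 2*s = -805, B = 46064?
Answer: -349/27508 ≈ -0.012687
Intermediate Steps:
s = -805/2 (s = (1/2)*(-805) = -805/2 ≈ -402.50)
((B + 39441)/(-23357 + 40101))/s = ((46064 + 39441)/(-23357 + 40101))/(-805/2) = (85505/16744)*(-2/805) = (85505*(1/16744))*(-2/805) = (12215/2392)*(-2/805) = -349/27508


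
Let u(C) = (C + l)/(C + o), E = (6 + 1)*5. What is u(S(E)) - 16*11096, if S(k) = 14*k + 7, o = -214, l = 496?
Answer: -50241695/283 ≈ -1.7753e+5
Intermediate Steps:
E = 35 (E = 7*5 = 35)
S(k) = 7 + 14*k
u(C) = (496 + C)/(-214 + C) (u(C) = (C + 496)/(C - 214) = (496 + C)/(-214 + C))
u(S(E)) - 16*11096 = (496 + (7 + 14*35))/(-214 + (7 + 14*35)) - 16*11096 = (496 + (7 + 490))/(-214 + (7 + 490)) - 177536 = (496 + 497)/(-214 + 497) - 177536 = 993/283 - 177536 = -50241695/283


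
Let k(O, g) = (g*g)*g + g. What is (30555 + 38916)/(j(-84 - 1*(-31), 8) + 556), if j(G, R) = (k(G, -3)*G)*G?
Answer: -69471/83714 ≈ -0.82986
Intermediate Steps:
k(O, g) = g + g³ (k(O, g) = g²*g + g = g³ + g = g + g³)
j(G, R) = -30*G² (j(G, R) = ((-3 + (-3)³)*G)*G = ((-3 - 27)*G)*G = (-30*G)*G = -30*G²)
(30555 + 38916)/(j(-84 - 1*(-31), 8) + 556) = (30555 + 38916)/(-30*(-84 - 1*(-31))² + 556) = 69471/(-30*(-84 + 31)² + 556) = 69471/(-30*(-53)² + 556) = 69471/(-30*2809 + 556) = 69471/(-84270 + 556) = 69471/(-83714) = 69471*(-1/83714) = -69471/83714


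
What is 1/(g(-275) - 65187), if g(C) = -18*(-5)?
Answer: -1/65097 ≈ -1.5362e-5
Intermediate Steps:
g(C) = 90
1/(g(-275) - 65187) = 1/(90 - 65187) = 1/(-65097) = -1/65097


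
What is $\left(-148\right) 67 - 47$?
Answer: $-9963$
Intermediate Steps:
$\left(-148\right) 67 - 47 = -9916 - 47 = -9963$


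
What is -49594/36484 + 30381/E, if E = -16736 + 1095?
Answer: -942060079/285323122 ≈ -3.3017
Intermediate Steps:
E = -15641
-49594/36484 + 30381/E = -49594/36484 + 30381/(-15641) = -49594*1/36484 + 30381*(-1/15641) = -24797/18242 - 30381/15641 = -942060079/285323122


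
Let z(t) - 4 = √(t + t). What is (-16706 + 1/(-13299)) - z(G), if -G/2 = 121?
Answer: -222226291/13299 - 22*I ≈ -16710.0 - 22.0*I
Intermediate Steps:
G = -242 (G = -2*121 = -242)
z(t) = 4 + √2*√t (z(t) = 4 + √(t + t) = 4 + √(2*t) = 4 + √2*√t)
(-16706 + 1/(-13299)) - z(G) = (-16706 + 1/(-13299)) - (4 + √2*√(-242)) = (-16706 - 1/13299) - (4 + √2*(11*I*√2)) = -222173095/13299 - (4 + 22*I) = -222173095/13299 + (-4 - 22*I) = -222226291/13299 - 22*I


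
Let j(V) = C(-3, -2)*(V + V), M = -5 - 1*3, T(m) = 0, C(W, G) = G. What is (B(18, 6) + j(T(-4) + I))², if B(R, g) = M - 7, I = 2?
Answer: 529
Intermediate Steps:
M = -8 (M = -5 - 3 = -8)
B(R, g) = -15 (B(R, g) = -8 - 7 = -15)
j(V) = -4*V (j(V) = -2*(V + V) = -4*V)
(B(18, 6) + j(T(-4) + I))² = (-15 - 4*(0 + 2))² = (-15 - 4*2)² = (-15 - 8)² = (-23)² = 529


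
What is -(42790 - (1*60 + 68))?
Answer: -42662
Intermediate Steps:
-(42790 - (1*60 + 68)) = -(42790 - (60 + 68)) = -(42790 - 1*128) = -(42790 - 128) = -1*42662 = -42662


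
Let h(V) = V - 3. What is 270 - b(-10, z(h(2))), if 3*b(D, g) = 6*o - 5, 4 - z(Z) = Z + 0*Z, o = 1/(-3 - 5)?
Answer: 3263/12 ≈ 271.92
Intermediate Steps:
h(V) = -3 + V
o = -⅛ (o = 1/(-8) = -⅛ ≈ -0.12500)
z(Z) = 4 - Z (z(Z) = 4 - (Z + 0*Z) = 4 - (Z + 0) = 4 - Z)
b(D, g) = -23/12 (b(D, g) = (6*(-⅛) - 5)/3 = (-¾ - 5)/3 = (⅓)*(-23/4) = -23/12)
270 - b(-10, z(h(2))) = 270 - 1*(-23/12) = 270 + 23/12 = 3263/12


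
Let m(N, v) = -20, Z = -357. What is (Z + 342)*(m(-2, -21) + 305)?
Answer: -4275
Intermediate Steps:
(Z + 342)*(m(-2, -21) + 305) = (-357 + 342)*(-20 + 305) = -15*285 = -4275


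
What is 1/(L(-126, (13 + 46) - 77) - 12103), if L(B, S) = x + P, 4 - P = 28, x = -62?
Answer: -1/12189 ≈ -8.2041e-5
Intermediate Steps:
P = -24 (P = 4 - 1*28 = 4 - 28 = -24)
L(B, S) = -86 (L(B, S) = -62 - 24 = -86)
1/(L(-126, (13 + 46) - 77) - 12103) = 1/(-86 - 12103) = 1/(-12189) = -1/12189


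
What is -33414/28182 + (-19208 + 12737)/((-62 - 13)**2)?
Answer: -6857768/2935625 ≈ -2.3361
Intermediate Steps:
-33414/28182 + (-19208 + 12737)/((-62 - 13)**2) = -33414*1/28182 - 6471/((-75)**2) = -5569/4697 - 6471/5625 = -5569/4697 - 6471*1/5625 = -5569/4697 - 719/625 = -6857768/2935625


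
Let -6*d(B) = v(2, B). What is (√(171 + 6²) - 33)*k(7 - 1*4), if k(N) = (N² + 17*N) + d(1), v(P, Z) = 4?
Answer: -1958 + 178*√23 ≈ -1104.3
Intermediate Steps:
d(B) = -⅔ (d(B) = -⅙*4 = -⅔)
k(N) = -⅔ + N² + 17*N (k(N) = (N² + 17*N) - ⅔ = -⅔ + N² + 17*N)
(√(171 + 6²) - 33)*k(7 - 1*4) = (√(171 + 6²) - 33)*(-⅔ + (7 - 1*4)² + 17*(7 - 1*4)) = (√(171 + 36) - 33)*(-⅔ + (7 - 4)² + 17*(7 - 4)) = (√207 - 33)*(-⅔ + 3² + 17*3) = (3*√23 - 33)*(-⅔ + 9 + 51) = (-33 + 3*√23)*(178/3) = -1958 + 178*√23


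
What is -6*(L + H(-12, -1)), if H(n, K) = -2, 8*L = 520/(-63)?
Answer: 382/21 ≈ 18.190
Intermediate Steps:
L = -65/63 (L = (520/(-63))/8 = (520*(-1/63))/8 = (⅛)*(-520/63) = -65/63 ≈ -1.0317)
-6*(L + H(-12, -1)) = -6*(-65/63 - 2) = -6*(-191/63) = 382/21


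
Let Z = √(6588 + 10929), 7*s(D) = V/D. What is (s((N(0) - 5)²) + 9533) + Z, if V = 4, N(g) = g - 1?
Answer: 600580/63 + √17517 ≈ 9665.4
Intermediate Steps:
N(g) = -1 + g
s(D) = 4/(7*D) (s(D) = (4/D)/7 = 4/(7*D))
Z = √17517 ≈ 132.35
(s((N(0) - 5)²) + 9533) + Z = (4/(7*(((-1 + 0) - 5)²)) + 9533) + √17517 = (4/(7*((-1 - 5)²)) + 9533) + √17517 = (4/(7*((-6)²)) + 9533) + √17517 = ((4/7)/36 + 9533) + √17517 = ((4/7)*(1/36) + 9533) + √17517 = (1/63 + 9533) + √17517 = 600580/63 + √17517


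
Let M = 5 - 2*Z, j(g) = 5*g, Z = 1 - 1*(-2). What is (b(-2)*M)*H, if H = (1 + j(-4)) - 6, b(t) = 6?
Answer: 150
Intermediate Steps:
Z = 3 (Z = 1 + 2 = 3)
M = -1 (M = 5 - 2*3 = 5 - 6 = -1)
H = -25 (H = (1 + 5*(-4)) - 6 = (1 - 20) - 6 = -19 - 6 = -25)
(b(-2)*M)*H = (6*(-1))*(-25) = -6*(-25) = 150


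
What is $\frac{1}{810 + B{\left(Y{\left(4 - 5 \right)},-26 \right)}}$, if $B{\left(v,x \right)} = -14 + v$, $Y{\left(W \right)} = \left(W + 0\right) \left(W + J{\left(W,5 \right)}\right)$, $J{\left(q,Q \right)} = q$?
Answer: $\frac{1}{798} \approx 0.0012531$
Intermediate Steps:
$Y{\left(W \right)} = 2 W^{2}$ ($Y{\left(W \right)} = \left(W + 0\right) \left(W + W\right) = W 2 W = 2 W^{2}$)
$\frac{1}{810 + B{\left(Y{\left(4 - 5 \right)},-26 \right)}} = \frac{1}{810 - \left(14 - 2 \left(4 - 5\right)^{2}\right)} = \frac{1}{810 - \left(14 - 2 \left(-1\right)^{2}\right)} = \frac{1}{810 + \left(-14 + 2 \cdot 1\right)} = \frac{1}{810 + \left(-14 + 2\right)} = \frac{1}{810 - 12} = \frac{1}{798}$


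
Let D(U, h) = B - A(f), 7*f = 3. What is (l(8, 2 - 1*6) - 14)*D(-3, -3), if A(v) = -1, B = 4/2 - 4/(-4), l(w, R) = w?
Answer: -24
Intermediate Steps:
f = 3/7 (f = (⅐)*3 = 3/7 ≈ 0.42857)
B = 3 (B = 4*(½) - 4*(-¼) = 2 + 1 = 3)
D(U, h) = 4 (D(U, h) = 3 - 1*(-1) = 3 + 1 = 4)
(l(8, 2 - 1*6) - 14)*D(-3, -3) = (8 - 14)*4 = -6*4 = -24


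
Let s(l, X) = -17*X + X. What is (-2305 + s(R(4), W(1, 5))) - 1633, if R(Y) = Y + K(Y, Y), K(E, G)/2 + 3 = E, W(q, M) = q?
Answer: -3954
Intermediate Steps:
K(E, G) = -6 + 2*E
R(Y) = -6 + 3*Y (R(Y) = Y + (-6 + 2*Y) = -6 + 3*Y)
s(l, X) = -16*X
(-2305 + s(R(4), W(1, 5))) - 1633 = (-2305 - 16*1) - 1633 = (-2305 - 16) - 1633 = -2321 - 1633 = -3954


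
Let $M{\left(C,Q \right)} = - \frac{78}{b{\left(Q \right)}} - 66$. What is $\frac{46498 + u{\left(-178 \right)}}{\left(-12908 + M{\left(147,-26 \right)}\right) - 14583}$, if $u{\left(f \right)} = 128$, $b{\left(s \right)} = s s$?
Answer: $- \frac{1212276}{716485} \approx -1.692$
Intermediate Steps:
$b{\left(s \right)} = s^{2}$
$M{\left(C,Q \right)} = -66 - \frac{78}{Q^{2}}$ ($M{\left(C,Q \right)} = - \frac{78}{Q^{2}} - 66 = -66 - \frac{78}{Q^{2}}$)
$\frac{46498 + u{\left(-178 \right)}}{\left(-12908 + M{\left(147,-26 \right)}\right) - 14583} = \frac{46498 + 128}{\left(-12908 - \left(66 + \frac{78}{676}\right)\right) - 14583} = \frac{46626}{\left(-12908 - \frac{1719}{26}\right) - 14583} = \frac{46626}{- \frac{337327}{26} - 14583} = \frac{46626}{- \frac{716485}{26}} = 46626 \left(- \frac{26}{716485}\right) = - \frac{1212276}{716485}$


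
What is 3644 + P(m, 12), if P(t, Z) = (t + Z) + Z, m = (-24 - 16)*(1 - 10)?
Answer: 4028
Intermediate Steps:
m = 360 (m = -40*(-9) = 360)
P(t, Z) = t + 2*Z (P(t, Z) = (Z + t) + Z = t + 2*Z)
3644 + P(m, 12) = 3644 + (360 + 2*12) = 3644 + (360 + 24) = 3644 + 384 = 4028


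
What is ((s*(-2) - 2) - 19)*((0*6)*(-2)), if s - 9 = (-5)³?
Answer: 0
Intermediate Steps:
s = -116 (s = 9 + (-5)³ = 9 - 125 = -116)
((s*(-2) - 2) - 19)*((0*6)*(-2)) = ((-116*(-2) - 2) - 19)*((0*6)*(-2)) = ((232 - 2) - 19)*(0*(-2)) = (230 - 19)*0 = 211*0 = 0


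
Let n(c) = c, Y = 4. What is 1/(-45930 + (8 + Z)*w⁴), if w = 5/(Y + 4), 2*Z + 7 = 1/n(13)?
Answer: -53248/2445643765 ≈ -2.1773e-5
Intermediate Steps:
Z = -45/13 (Z = -7/2 + (½)/13 = -7/2 + (½)*(1/13) = -7/2 + 1/26 = -45/13 ≈ -3.4615)
w = 5/8 (w = 5/(4 + 4) = 5/8 ≈ 0.62500)
1/(-45930 + (8 + Z)*w⁴) = 1/(-45930 + (8 - 45/13)*(5/8)⁴) = 1/(-45930 + (59/13)*(625/4096)) = 1/(-45930 + 36875/53248) = 1/(-2445643765/53248) = -53248/2445643765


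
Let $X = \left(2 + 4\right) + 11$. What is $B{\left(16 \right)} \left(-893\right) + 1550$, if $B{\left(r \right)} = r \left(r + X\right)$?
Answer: $-469954$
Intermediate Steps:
$X = 17$ ($X = 6 + 11 = 17$)
$B{\left(r \right)} = r \left(17 + r\right)$ ($B{\left(r \right)} = r \left(r + 17\right) = r \left(17 + r\right)$)
$B{\left(16 \right)} \left(-893\right) + 1550 = 16 \left(17 + 16\right) \left(-893\right) + 1550 = 16 \cdot 33 \left(-893\right) + 1550 = 528 \left(-893\right) + 1550 = -471504 + 1550 = -469954$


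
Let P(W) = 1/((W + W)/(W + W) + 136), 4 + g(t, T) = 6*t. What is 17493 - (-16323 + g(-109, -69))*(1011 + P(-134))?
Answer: 2354400889/137 ≈ 1.7185e+7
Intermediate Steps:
g(t, T) = -4 + 6*t
P(W) = 1/137 (P(W) = 1/((2*W)/((2*W)) + 136) = 1/((2*W)*(1/(2*W)) + 136) = 1/(1 + 136) = 1/137)
17493 - (-16323 + g(-109, -69))*(1011 + P(-134)) = 17493 - (-16323 + (-4 + 6*(-109)))*(1011 + 1/137) = 17493 - (-16323 + (-4 - 654))*138508/137 = 17493 - (-16323 - 658)*138508/137 = 17493 - (-16981)*138508/137 = 17493 - 1*(-2352004348/137) = 17493 + 2352004348/137 = 2354400889/137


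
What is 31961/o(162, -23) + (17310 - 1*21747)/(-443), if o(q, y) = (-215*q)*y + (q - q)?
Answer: 3568595053/354882870 ≈ 10.056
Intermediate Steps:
o(q, y) = -215*q*y (o(q, y) = -215*q*y + 0 = -215*q*y)
31961/o(162, -23) + (17310 - 1*21747)/(-443) = 31961/((-215*162*(-23))) + (17310 - 1*21747)/(-443) = 31961/801090 + (17310 - 21747)*(-1/443) = 31961*(1/801090) - 4437*(-1/443) = 31961/801090 + 4437/443 = 3568595053/354882870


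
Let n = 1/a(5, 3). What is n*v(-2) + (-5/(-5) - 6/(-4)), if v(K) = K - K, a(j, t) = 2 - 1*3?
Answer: 5/2 ≈ 2.5000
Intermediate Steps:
a(j, t) = -1 (a(j, t) = 2 - 3 = -1)
v(K) = 0
n = -1 (n = 1/(-1) = -1)
n*v(-2) + (-5/(-5) - 6/(-4)) = -1*0 + (-5/(-5) - 6/(-4)) = 0 + (-5*(-⅕) - 6*(-¼)) = 0 + (1 + 3/2) = 0 + 5/2 = 5/2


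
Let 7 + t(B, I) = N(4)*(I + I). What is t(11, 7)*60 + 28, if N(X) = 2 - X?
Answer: -2072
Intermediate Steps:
t(B, I) = -7 - 4*I (t(B, I) = -7 + (2 - 1*4)*(I + I) = -7 + (2 - 4)*(2*I) = -7 - 4*I)
t(11, 7)*60 + 28 = (-7 - 4*7)*60 + 28 = (-7 - 28)*60 + 28 = -35*60 + 28 = -2100 + 28 = -2072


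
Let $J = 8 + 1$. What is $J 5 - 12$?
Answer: $33$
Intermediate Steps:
$J = 9$
$J 5 - 12 = 9 \cdot 5 - 12 = 45 - 12 = 33$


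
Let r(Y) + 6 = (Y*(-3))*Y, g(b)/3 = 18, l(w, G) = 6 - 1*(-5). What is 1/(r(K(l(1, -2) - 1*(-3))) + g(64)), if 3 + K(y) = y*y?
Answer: -1/111699 ≈ -8.9526e-6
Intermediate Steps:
l(w, G) = 11 (l(w, G) = 6 + 5 = 11)
K(y) = -3 + y**2 (K(y) = -3 + y*y = -3 + y**2)
g(b) = 54 (g(b) = 3*18 = 54)
r(Y) = -6 - 3*Y**2 (r(Y) = -6 + (Y*(-3))*Y = -6 + (-3*Y)*Y = -6 - 3*Y**2)
1/(r(K(l(1, -2) - 1*(-3))) + g(64)) = 1/((-6 - 3*(-3 + (11 - 1*(-3))**2)**2) + 54) = 1/((-6 - 3*(-3 + (11 + 3)**2)**2) + 54) = 1/((-6 - 3*(-3 + 14**2)**2) + 54) = 1/((-6 - 3*(-3 + 196)**2) + 54) = 1/((-6 - 3*193**2) + 54) = 1/((-6 - 3*37249) + 54) = 1/((-6 - 111747) + 54) = 1/(-111753 + 54) = 1/(-111699) = -1/111699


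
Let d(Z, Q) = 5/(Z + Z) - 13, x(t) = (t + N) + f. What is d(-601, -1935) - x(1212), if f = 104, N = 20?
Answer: -1621503/1202 ≈ -1349.0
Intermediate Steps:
x(t) = 124 + t (x(t) = (t + 20) + 104 = (20 + t) + 104 = 124 + t)
d(Z, Q) = -13 + 5/(2*Z) (d(Z, Q) = 5/((2*Z)) - 13 = 5*(1/(2*Z)) - 13 = 5/(2*Z) - 13 = -13 + 5/(2*Z))
d(-601, -1935) - x(1212) = (-13 + (5/2)/(-601)) - (124 + 1212) = (-13 + (5/2)*(-1/601)) - 1*1336 = (-13 - 5/1202) - 1336 = -15631/1202 - 1336 = -1621503/1202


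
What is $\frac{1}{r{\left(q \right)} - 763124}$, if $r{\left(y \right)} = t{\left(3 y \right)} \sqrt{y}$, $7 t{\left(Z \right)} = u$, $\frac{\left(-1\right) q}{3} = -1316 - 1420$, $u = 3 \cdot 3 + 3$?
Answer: $- \frac{9348269}{7133888136868} - \frac{63 \sqrt{57}}{1783472034217} \approx -1.3107 \cdot 10^{-6}$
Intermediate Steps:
$u = 12$ ($u = 9 + 3 = 12$)
$q = 8208$ ($q = - 3 \left(-1316 - 1420\right) = \left(-3\right) \left(-2736\right) = 8208$)
$t{\left(Z \right)} = \frac{12}{7}$ ($t{\left(Z \right)} = \frac{1}{7} \cdot 12 = \frac{12}{7}$)
$r{\left(y \right)} = \frac{12 \sqrt{y}}{7}$
$\frac{1}{r{\left(q \right)} - 763124} = \frac{1}{\frac{12 \sqrt{8208}}{7} - 763124} = \frac{1}{\frac{12 \cdot 12 \sqrt{57}}{7} - 763124} = \frac{1}{\frac{144 \sqrt{57}}{7} - 763124} = \frac{1}{-763124 + \frac{144 \sqrt{57}}{7}}$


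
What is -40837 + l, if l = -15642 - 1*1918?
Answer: -58397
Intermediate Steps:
l = -17560 (l = -15642 - 1918 = -17560)
-40837 + l = -40837 - 17560 = -58397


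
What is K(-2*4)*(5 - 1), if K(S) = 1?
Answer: 4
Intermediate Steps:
K(-2*4)*(5 - 1) = 1*(5 - 1) = 1*4 = 4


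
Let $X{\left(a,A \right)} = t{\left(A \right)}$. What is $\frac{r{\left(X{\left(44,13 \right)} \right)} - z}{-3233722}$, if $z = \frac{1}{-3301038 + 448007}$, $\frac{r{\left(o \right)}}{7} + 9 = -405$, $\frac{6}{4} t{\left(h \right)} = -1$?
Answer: $\frac{8268083837}{9225909111382} \approx 0.00089618$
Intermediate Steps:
$t{\left(h \right)} = - \frac{2}{3}$ ($t{\left(h \right)} = \frac{2}{3} \left(-1\right) = - \frac{2}{3}$)
$X{\left(a,A \right)} = - \frac{2}{3}$
$r{\left(o \right)} = -2898$ ($r{\left(o \right)} = -63 + 7 \left(-405\right) = -63 - 2835 = -2898$)
$z = - \frac{1}{2853031}$ ($z = \frac{1}{-2853031} = - \frac{1}{2853031} \approx -3.505 \cdot 10^{-7}$)
$\frac{r{\left(X{\left(44,13 \right)} \right)} - z}{-3233722} = \frac{-2898 - - \frac{1}{2853031}}{-3233722} = \left(-2898 + \frac{1}{2853031}\right) \left(- \frac{1}{3233722}\right) = \left(- \frac{8268083837}{2853031}\right) \left(- \frac{1}{3233722}\right) = \frac{8268083837}{9225909111382}$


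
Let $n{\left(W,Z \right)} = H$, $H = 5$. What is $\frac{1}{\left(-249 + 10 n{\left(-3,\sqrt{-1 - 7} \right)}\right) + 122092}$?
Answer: $\frac{1}{121893} \approx 8.2039 \cdot 10^{-6}$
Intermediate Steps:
$n{\left(W,Z \right)} = 5$
$\frac{1}{\left(-249 + 10 n{\left(-3,\sqrt{-1 - 7} \right)}\right) + 122092} = \frac{1}{\left(-249 + 10 \cdot 5\right) + 122092} = \frac{1}{\left(-249 + 50\right) + 122092} = \frac{1}{-199 + 122092} = \frac{1}{121893}$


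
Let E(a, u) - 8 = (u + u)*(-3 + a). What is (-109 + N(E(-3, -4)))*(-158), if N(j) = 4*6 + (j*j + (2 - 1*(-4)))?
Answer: -483006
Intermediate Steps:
E(a, u) = 8 + 2*u*(-3 + a) (E(a, u) = 8 + (u + u)*(-3 + a) = 8 + (2*u)*(-3 + a) = 8 + 2*u*(-3 + a))
N(j) = 30 + j² (N(j) = 24 + (j² + (2 + 4)) = 24 + (j² + 6) = 24 + (6 + j²) = 30 + j²)
(-109 + N(E(-3, -4)))*(-158) = (-109 + (30 + (8 - 6*(-4) + 2*(-3)*(-4))²))*(-158) = (-109 + (30 + (8 + 24 + 24)²))*(-158) = (-109 + (30 + 56²))*(-158) = (-109 + (30 + 3136))*(-158) = (-109 + 3166)*(-158) = 3057*(-158) = -483006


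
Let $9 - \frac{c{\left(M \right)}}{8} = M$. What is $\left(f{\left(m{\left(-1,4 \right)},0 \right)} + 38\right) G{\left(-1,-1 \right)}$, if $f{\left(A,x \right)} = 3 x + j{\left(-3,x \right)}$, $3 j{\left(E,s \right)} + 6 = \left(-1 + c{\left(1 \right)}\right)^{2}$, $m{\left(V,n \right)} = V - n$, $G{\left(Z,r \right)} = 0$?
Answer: $0$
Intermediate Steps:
$c{\left(M \right)} = 72 - 8 M$
$j{\left(E,s \right)} = 1321$ ($j{\left(E,s \right)} = -2 + \frac{\left(-1 + \left(72 - 8\right)\right)^{2}}{3} = -2 + \frac{\left(-1 + 64\right)^{2}}{3} = -2 + \frac{63^{2}}{3} = -2 + \frac{1}{3} \cdot 3969 = -2 + 1323 = 1321$)
$f{\left(A,x \right)} = 1321 + 3 x$ ($f{\left(A,x \right)} = 3 x + 1321 = 1321 + 3 x$)
$\left(f{\left(m{\left(-1,4 \right)},0 \right)} + 38\right) G{\left(-1,-1 \right)} = \left(\left(1321 + 3 \cdot 0\right) + 38\right) 0 = \left(\left(1321 + 0\right) + 38\right) 0 = \left(1321 + 38\right) 0 = 1359 \cdot 0 = 0$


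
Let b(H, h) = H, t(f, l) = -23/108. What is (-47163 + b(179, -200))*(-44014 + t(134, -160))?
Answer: 55835022110/27 ≈ 2.0680e+9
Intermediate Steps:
t(f, l) = -23/108 (t(f, l) = -23*1/108 = -23/108)
(-47163 + b(179, -200))*(-44014 + t(134, -160)) = (-47163 + 179)*(-44014 - 23/108) = -46984*(-4753535/108) = 55835022110/27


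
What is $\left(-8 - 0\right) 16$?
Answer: $-128$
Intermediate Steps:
$\left(-8 - 0\right) 16 = \left(-8 + 0\right) 16 = \left(-8\right) 16 = -128$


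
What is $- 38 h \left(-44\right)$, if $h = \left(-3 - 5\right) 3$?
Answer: $-40128$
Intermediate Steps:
$h = -24$ ($h = \left(-8\right) 3 = -24$)
$- 38 h \left(-44\right) = \left(-38\right) \left(-24\right) \left(-44\right) = 912 \left(-44\right) = -40128$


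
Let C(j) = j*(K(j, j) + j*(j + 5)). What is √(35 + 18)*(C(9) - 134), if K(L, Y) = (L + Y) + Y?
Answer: 1243*√53 ≈ 9049.2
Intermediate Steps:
K(L, Y) = L + 2*Y
C(j) = j*(3*j + j*(5 + j)) (C(j) = j*((j + 2*j) + j*(j + 5)) = j*(3*j + j*(5 + j)))
√(35 + 18)*(C(9) - 134) = √(35 + 18)*(9²*(8 + 9) - 134) = √53*(81*17 - 134) = √53*(1377 - 134) = √53*1243 = 1243*√53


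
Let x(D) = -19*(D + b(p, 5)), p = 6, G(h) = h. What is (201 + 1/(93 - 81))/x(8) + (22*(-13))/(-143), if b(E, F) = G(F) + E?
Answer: 329/228 ≈ 1.4430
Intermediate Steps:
b(E, F) = E + F (b(E, F) = F + E = E + F)
x(D) = -209 - 19*D (x(D) = -19*(D + (6 + 5)) = -19*(D + 11) = -19*(11 + D) = -209 - 19*D)
(201 + 1/(93 - 81))/x(8) + (22*(-13))/(-143) = (201 + 1/(93 - 81))/(-209 - 19*8) + (22*(-13))/(-143) = (201 + 1/12)/(-209 - 152) - 286*(-1/143) = (201 + 1/12)/(-361) + 2 = (2413/12)*(-1/361) + 2 = -127/228 + 2 = 329/228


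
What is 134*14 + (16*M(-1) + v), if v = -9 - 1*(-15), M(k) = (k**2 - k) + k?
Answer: 1898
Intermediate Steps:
M(k) = k**2
v = 6 (v = -9 + 15 = 6)
134*14 + (16*M(-1) + v) = 134*14 + (16*(-1)**2 + 6) = 1876 + (16*1 + 6) = 1876 + (16 + 6) = 1876 + 22 = 1898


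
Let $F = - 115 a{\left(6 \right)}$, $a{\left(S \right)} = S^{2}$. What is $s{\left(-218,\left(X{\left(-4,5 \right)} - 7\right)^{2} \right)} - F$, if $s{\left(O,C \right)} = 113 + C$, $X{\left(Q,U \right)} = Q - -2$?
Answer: $4334$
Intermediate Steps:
$X{\left(Q,U \right)} = 2 + Q$ ($X{\left(Q,U \right)} = Q + 2 = 2 + Q$)
$F = -4140$ ($F = - 115 \cdot 6^{2} = \left(-115\right) 36 = -4140$)
$s{\left(-218,\left(X{\left(-4,5 \right)} - 7\right)^{2} \right)} - F = \left(113 + \left(\left(2 - 4\right) - 7\right)^{2}\right) - -4140 = \left(113 + \left(-2 - 7\right)^{2}\right) + 4140 = \left(113 + \left(-9\right)^{2}\right) + 4140 = \left(113 + 81\right) + 4140 = 194 + 4140 = 4334$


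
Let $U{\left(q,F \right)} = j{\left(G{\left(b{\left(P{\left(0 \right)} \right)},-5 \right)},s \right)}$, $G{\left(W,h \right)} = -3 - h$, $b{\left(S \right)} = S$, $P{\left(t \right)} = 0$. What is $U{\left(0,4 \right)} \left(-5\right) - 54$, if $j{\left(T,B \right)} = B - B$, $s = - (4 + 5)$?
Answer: $-54$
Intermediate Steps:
$s = -9$ ($s = \left(-1\right) 9 = -9$)
$j{\left(T,B \right)} = 0$
$U{\left(q,F \right)} = 0$
$U{\left(0,4 \right)} \left(-5\right) - 54 = 0 \left(-5\right) - 54 = 0 - 54 = -54$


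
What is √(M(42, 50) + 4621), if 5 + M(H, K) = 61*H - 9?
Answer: √7169 ≈ 84.670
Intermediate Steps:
M(H, K) = -14 + 61*H (M(H, K) = -5 + (61*H - 9) = -5 + (-9 + 61*H) = -14 + 61*H)
√(M(42, 50) + 4621) = √((-14 + 61*42) + 4621) = √((-14 + 2562) + 4621) = √(2548 + 4621) = √7169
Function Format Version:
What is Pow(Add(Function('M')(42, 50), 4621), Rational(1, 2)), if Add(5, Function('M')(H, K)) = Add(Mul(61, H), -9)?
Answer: Pow(7169, Rational(1, 2)) ≈ 84.670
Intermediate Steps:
Function('M')(H, K) = Add(-14, Mul(61, H)) (Function('M')(H, K) = Add(-5, Add(Mul(61, H), -9)) = Add(-5, Add(-9, Mul(61, H))) = Add(-14, Mul(61, H)))
Pow(Add(Function('M')(42, 50), 4621), Rational(1, 2)) = Pow(Add(Add(-14, Mul(61, 42)), 4621), Rational(1, 2)) = Pow(Add(Add(-14, 2562), 4621), Rational(1, 2)) = Pow(Add(2548, 4621), Rational(1, 2)) = Pow(7169, Rational(1, 2))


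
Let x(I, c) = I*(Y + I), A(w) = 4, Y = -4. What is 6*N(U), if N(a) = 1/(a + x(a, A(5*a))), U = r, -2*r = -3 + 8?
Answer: 24/55 ≈ 0.43636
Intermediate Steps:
x(I, c) = I*(-4 + I)
r = -5/2 (r = -(-3 + 8)/2 = -1/2*5 = -5/2 ≈ -2.5000)
U = -5/2 ≈ -2.5000
N(a) = 1/(a + a*(-4 + a))
6*N(U) = 6*(1/((-5/2)*(-3 - 5/2))) = 6*(-2/(5*(-11/2))) = 6*(-2/5*(-2/11)) = 6*(4/55) = 24/55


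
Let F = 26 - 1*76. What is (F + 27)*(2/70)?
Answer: -23/35 ≈ -0.65714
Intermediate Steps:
F = -50 (F = 26 - 76 = -50)
(F + 27)*(2/70) = (-50 + 27)*(2/70) = -46/70 = -23*1/35 = -23/35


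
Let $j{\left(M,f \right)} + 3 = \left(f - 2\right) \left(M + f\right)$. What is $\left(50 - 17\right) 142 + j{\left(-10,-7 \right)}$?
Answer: $4836$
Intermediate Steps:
$j{\left(M,f \right)} = -3 + \left(-2 + f\right) \left(M + f\right)$ ($j{\left(M,f \right)} = -3 + \left(f - 2\right) \left(M + f\right) = -3 + \left(-2 + f\right) \left(M + f\right)$)
$\left(50 - 17\right) 142 + j{\left(-10,-7 \right)} = \left(50 - 17\right) 142 - \left(-101 - 49\right) = \left(50 - 17\right) 142 + \left(-3 + 49 + 20 + 14 + 70\right) = 33 \cdot 142 + 150 = 4686 + 150 = 4836$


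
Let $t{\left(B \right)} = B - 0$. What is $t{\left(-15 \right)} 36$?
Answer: $-540$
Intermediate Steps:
$t{\left(B \right)} = B$ ($t{\left(B \right)} = B + \left(-1 + 1\right) = B + 0 = B$)
$t{\left(-15 \right)} 36 = \left(-15\right) 36 = -540$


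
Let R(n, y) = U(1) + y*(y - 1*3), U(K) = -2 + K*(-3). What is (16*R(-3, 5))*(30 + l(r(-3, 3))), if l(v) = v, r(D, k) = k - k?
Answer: 2400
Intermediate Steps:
r(D, k) = 0
U(K) = -2 - 3*K
R(n, y) = -5 + y*(-3 + y) (R(n, y) = (-2 - 3*1) + y*(y - 1*3) = (-2 - 3) + y*(y - 3) = -5 + y*(-3 + y))
(16*R(-3, 5))*(30 + l(r(-3, 3))) = (16*(-5 + 5² - 3*5))*(30 + 0) = (16*(-5 + 25 - 15))*30 = (16*5)*30 = 80*30 = 2400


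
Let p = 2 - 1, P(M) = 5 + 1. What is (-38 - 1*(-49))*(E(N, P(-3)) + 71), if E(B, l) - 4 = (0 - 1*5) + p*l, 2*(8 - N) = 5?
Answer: 836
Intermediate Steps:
P(M) = 6
N = 11/2 (N = 8 - ½*5 = 8 - 5/2 = 11/2 ≈ 5.5000)
p = 1
E(B, l) = -1 + l (E(B, l) = 4 + ((0 - 1*5) + 1*l) = 4 + ((0 - 5) + l) = 4 + (-5 + l) = -1 + l)
(-38 - 1*(-49))*(E(N, P(-3)) + 71) = (-38 - 1*(-49))*((-1 + 6) + 71) = (-38 + 49)*(5 + 71) = 11*76 = 836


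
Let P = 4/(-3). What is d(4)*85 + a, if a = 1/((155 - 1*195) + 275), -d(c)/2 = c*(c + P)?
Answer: -1278397/705 ≈ -1813.3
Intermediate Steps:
P = -4/3 (P = 4*(-⅓) = -4/3 ≈ -1.3333)
d(c) = -2*c*(-4/3 + c) (d(c) = -2*c*(c - 4/3) = -2*c*(-4/3 + c))
a = 1/235 (a = 1/((155 - 195) + 275) = 1/(-40 + 275) = 1/235 ≈ 0.0042553)
d(4)*85 + a = ((⅔)*4*(4 - 3*4))*85 + 1/235 = ((⅔)*4*(4 - 12))*85 + 1/235 = ((⅔)*4*(-8))*85 + 1/235 = -64/3*85 + 1/235 = -5440/3 + 1/235 = -1278397/705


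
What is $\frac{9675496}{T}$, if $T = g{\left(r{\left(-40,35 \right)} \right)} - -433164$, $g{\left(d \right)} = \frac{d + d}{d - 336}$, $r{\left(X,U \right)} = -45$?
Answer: $\frac{614393996}{27505929} \approx 22.337$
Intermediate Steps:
$g{\left(d \right)} = \frac{2 d}{-336 + d}$
$T = \frac{55011858}{127}$ ($T = 2 \left(-45\right) \frac{1}{-336 - 45} - -433164 = 2 \left(-45\right) \frac{1}{-381} + 433164 = 2 \left(-45\right) \left(- \frac{1}{381}\right) + 433164 = \frac{30}{127} + 433164 = \frac{55011858}{127} \approx 4.3316 \cdot 10^{5}$)
$\frac{9675496}{T} = \frac{9675496}{\frac{55011858}{127}} = 9675496 \cdot \frac{127}{55011858} = \frac{614393996}{27505929}$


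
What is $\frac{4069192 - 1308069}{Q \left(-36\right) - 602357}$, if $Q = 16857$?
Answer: $- \frac{2761123}{1209209} \approx -2.2834$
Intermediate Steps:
$\frac{4069192 - 1308069}{Q \left(-36\right) - 602357} = \frac{4069192 - 1308069}{16857 \left(-36\right) - 602357} = \frac{2761123}{-606852 - 602357} = \frac{2761123}{-1209209} = 2761123 \left(- \frac{1}{1209209}\right) = - \frac{2761123}{1209209}$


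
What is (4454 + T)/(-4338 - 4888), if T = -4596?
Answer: 71/4613 ≈ 0.015391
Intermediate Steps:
(4454 + T)/(-4338 - 4888) = (4454 - 4596)/(-4338 - 4888) = -142/(-9226) = -142*(-1/9226) = 71/4613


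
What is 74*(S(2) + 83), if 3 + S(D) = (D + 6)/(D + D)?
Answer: 6068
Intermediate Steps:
S(D) = -3 + (6 + D)/(2*D) (S(D) = -3 + (D + 6)/(D + D) = -3 + (6 + D)/((2*D)) = -3 + (6 + D)*(1/(2*D)) = -3 + (6 + D)/(2*D))
74*(S(2) + 83) = 74*((-5/2 + 3/2) + 83) = 74*(-1 + 83) = 74*82 = 6068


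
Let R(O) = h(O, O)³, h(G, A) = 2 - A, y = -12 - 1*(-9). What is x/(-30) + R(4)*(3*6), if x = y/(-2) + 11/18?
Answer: -38899/270 ≈ -144.07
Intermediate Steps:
y = -3 (y = -12 + 9 = -3)
x = 19/9 (x = -3/(-2) + 11/18 = -3*(-½) + 11*(1/18) = 3/2 + 11/18 = 19/9 ≈ 2.1111)
R(O) = (2 - O)³
x/(-30) + R(4)*(3*6) = (19/9)/(-30) + (-(-2 + 4)³)*(3*6) = (19/9)*(-1/30) - 1*2³*18 = -19/270 - 1*8*18 = -19/270 - 8*18 = -19/270 - 144 = -38899/270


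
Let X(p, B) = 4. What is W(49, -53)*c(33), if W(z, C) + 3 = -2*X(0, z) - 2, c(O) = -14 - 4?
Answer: 234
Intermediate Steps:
c(O) = -18
W(z, C) = -13 (W(z, C) = -3 + (-2*4 - 2) = -3 + (-8 - 2) = -3 - 10 = -13)
W(49, -53)*c(33) = -13*(-18) = 234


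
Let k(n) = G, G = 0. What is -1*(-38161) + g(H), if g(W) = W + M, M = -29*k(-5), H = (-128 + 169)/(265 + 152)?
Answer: 15913178/417 ≈ 38161.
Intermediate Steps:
H = 41/417 ≈ 0.098321
k(n) = 0
M = 0 (M = -29*0 = 0)
g(W) = W (g(W) = W + 0 = W)
-1*(-38161) + g(H) = -1*(-38161) + 41/417 = 38161 + 41/417 = 15913178/417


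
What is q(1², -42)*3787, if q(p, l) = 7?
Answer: 26509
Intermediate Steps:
q(1², -42)*3787 = 7*3787 = 26509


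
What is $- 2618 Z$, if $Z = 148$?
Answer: $-387464$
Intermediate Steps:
$- 2618 Z = \left(-2618\right) 148 = -387464$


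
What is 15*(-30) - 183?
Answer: -633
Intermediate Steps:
15*(-30) - 183 = -450 - 183 = -633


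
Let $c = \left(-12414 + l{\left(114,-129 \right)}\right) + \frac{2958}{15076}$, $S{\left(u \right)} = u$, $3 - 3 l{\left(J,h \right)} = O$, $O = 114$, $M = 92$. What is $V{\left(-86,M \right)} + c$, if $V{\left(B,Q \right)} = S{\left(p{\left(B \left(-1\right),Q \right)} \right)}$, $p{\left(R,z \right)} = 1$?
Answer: $- \frac{93846621}{7538} \approx -12450.0$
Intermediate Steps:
$l{\left(J,h \right)} = -37$ ($l{\left(J,h \right)} = 1 - 38 = -37$)
$V{\left(B,Q \right)} = 1$
$c = - \frac{93854159}{7538}$ ($c = \left(-12414 - 37\right) + \frac{2958}{15076} = -12451 + 2958 \cdot \frac{1}{15076} = -12451 + \frac{1479}{7538} = - \frac{93854159}{7538} \approx -12451.0$)
$V{\left(-86,M \right)} + c = 1 - \frac{93854159}{7538} = - \frac{93846621}{7538}$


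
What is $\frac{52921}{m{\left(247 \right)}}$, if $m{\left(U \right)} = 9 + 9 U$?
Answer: $\frac{52921}{2232} \approx 23.71$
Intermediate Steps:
$\frac{52921}{m{\left(247 \right)}} = \frac{52921}{9 + 9 \cdot 247} = \frac{52921}{9 + 2223} = \frac{52921}{2232}$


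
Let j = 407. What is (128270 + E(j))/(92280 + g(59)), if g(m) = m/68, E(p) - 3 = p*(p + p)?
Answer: 31250828/6275099 ≈ 4.9801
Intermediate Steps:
E(p) = 3 + 2*p² (E(p) = 3 + p*(p + p) = 3 + p*(2*p) = 3 + 2*p²)
g(m) = m/68 (g(m) = m*(1/68) = m/68)
(128270 + E(j))/(92280 + g(59)) = (128270 + (3 + 2*407²))/(92280 + (1/68)*59) = (128270 + (3 + 2*165649))/(92280 + 59/68) = (128270 + (3 + 331298))/(6275099/68) = (128270 + 331301)*(68/6275099) = 459571*(68/6275099) = 31250828/6275099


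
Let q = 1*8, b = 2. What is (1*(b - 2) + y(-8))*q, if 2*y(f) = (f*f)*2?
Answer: 512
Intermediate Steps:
y(f) = f² (y(f) = ((f*f)*2)/2 = (f²*2)/2 = (2*f²)/2 = f²)
q = 8
(1*(b - 2) + y(-8))*q = (1*(2 - 2) + (-8)²)*8 = (1*0 + 64)*8 = (0 + 64)*8 = 64*8 = 512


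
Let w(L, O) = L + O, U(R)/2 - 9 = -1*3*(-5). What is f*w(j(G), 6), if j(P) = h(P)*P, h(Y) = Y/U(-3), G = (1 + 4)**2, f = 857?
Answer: 782441/48 ≈ 16301.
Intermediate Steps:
U(R) = 48 (U(R) = 18 + 2*(-1*3*(-5)) = 18 + 2*(-3*(-5)) = 18 + 2*15 = 18 + 30 = 48)
G = 25 (G = 5**2 = 25)
h(Y) = Y/48
j(P) = P**2/48 (j(P) = (P/48)*P = P**2/48)
f*w(j(G), 6) = 857*((1/48)*25**2 + 6) = 857*((1/48)*625 + 6) = 857*(625/48 + 6) = 857*(913/48) = 782441/48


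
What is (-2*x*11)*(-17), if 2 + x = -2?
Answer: -1496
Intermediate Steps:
x = -4 (x = -2 - 2 = -4)
(-2*x*11)*(-17) = (-2*(-4)*11)*(-17) = (8*11)*(-17) = 88*(-17) = -1496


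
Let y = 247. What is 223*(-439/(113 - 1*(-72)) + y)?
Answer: 10092088/185 ≈ 54552.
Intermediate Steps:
223*(-439/(113 - 1*(-72)) + y) = 223*(-439/(113 - 1*(-72)) + 247) = 223*(-439/(113 + 72) + 247) = 223*(-439/185 + 247) = 223*(45256/185) = 10092088/185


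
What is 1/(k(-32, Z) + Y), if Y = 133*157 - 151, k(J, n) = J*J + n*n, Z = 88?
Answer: 1/29498 ≈ 3.3901e-5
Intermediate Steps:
k(J, n) = J² + n²
Y = 20730 (Y = 20881 - 151 = 20730)
1/(k(-32, Z) + Y) = 1/(((-32)² + 88²) + 20730) = 1/((1024 + 7744) + 20730) = 1/(8768 + 20730) = 1/29498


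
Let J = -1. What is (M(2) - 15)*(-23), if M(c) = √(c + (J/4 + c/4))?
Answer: 621/2 ≈ 310.50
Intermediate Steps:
M(c) = √(-¼ + 5*c/4) (M(c) = √(c + (-1/4 + c/4)) = √(c + (-1*¼ + c*(¼))) = √(c + (-¼ + c/4)) = √(-¼ + 5*c/4))
(M(2) - 15)*(-23) = (√(-1 + 5*2)/2 - 15)*(-23) = (√(-1 + 10)/2 - 15)*(-23) = (√9/2 - 15)*(-23) = ((½)*3 - 15)*(-23) = (3/2 - 15)*(-23) = -27/2*(-23) = 621/2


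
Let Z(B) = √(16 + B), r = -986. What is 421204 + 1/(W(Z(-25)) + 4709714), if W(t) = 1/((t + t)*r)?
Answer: 326992572391106723672120692/776328269415632064577 - 5916*I/776328269415632064577 ≈ 4.212e+5 - 7.6205e-18*I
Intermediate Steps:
W(t) = -1/(1972*t) (W(t) = 1/((t + t)*(-986)) = -1/986/(2*t) = (1/(2*t))*(-1/986) = -1/(1972*t))
421204 + 1/(W(Z(-25)) + 4709714) = 421204 + 1/(-1/(1972*√(16 - 25)) + 4709714) = 421204 + 1/(-(-I/3)/1972 + 4709714) = 421204 + 1/(-(-1)*I/5916 + 4709714) = 421204 + 1/(I/5916 + 4709714) = 421204 + 1/(4709714 + I/5916) = 421204 + 34999056*(4709714 - I/5916)/776328269415632064577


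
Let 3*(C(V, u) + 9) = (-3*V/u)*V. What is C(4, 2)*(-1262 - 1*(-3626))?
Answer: -40188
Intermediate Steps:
C(V, u) = -9 - V²/u (C(V, u) = -9 + ((-3*V/u)*V)/3 = -9 + (-3*V²/u)/3 = -9 - V²/u)
C(4, 2)*(-1262 - 1*(-3626)) = (-9 - 1*4²/2)*(-1262 - 1*(-3626)) = (-9 - 1*16*½)*(-1262 + 3626) = (-9 - 8)*2364 = -17*2364 = -40188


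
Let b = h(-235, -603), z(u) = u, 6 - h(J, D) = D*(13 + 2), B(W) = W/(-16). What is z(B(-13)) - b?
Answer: -144803/16 ≈ -9050.2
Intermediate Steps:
B(W) = -W/16 (B(W) = W*(-1/16) = -W/16)
h(J, D) = 6 - 15*D (h(J, D) = 6 - D*(13 + 2) = 6 - D*15 = 6 - 15*D)
b = 9051 (b = 6 - 15*(-603) = 6 + 9045 = 9051)
z(B(-13)) - b = -1/16*(-13) - 1*9051 = 13/16 - 9051 = -144803/16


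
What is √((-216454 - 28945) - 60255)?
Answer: I*√305654 ≈ 552.86*I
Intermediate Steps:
√((-216454 - 28945) - 60255) = √(-245399 - 60255) = √(-305654) = I*√305654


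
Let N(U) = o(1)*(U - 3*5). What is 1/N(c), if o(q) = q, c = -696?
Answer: -1/711 ≈ -0.0014065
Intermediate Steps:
N(U) = -15 + U (N(U) = 1*(U - 3*5) = 1*(U - 15) = 1*(-15 + U) = -15 + U)
1/N(c) = 1/(-15 - 696) = 1/(-711) = -1/711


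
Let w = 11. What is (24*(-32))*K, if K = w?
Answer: -8448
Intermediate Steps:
K = 11
(24*(-32))*K = (24*(-32))*11 = -768*11 = -8448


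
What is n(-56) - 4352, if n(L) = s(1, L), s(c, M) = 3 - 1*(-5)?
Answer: -4344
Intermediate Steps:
s(c, M) = 8 (s(c, M) = 3 + 5 = 8)
n(L) = 8
n(-56) - 4352 = 8 - 4352 = -4344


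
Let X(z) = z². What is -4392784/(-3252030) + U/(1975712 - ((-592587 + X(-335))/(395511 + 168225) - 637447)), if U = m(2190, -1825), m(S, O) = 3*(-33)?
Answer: 1617742606149169676/1197667594071935895 ≈ 1.3507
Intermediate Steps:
m(S, O) = -99
U = -99
-4392784/(-3252030) + U/(1975712 - ((-592587 + X(-335))/(395511 + 168225) - 637447)) = -4392784/(-3252030) - 99/(1975712 - ((-592587 + (-335)²)/(395511 + 168225) - 637447)) = -4392784*(-1/3252030) - 99/(1975712 - ((-592587 + 112225)/563736 - 637447)) = 2196392/1626015 - 99/(1975712 - (-480362*1/563736 - 637447)) = 2196392/1626015 - 99/(1975712 - (-240181/281868 - 637447)) = 2196392/1626015 - 99/(1975712 - 1*(-179676151177/281868)) = 2196392/1626015 - 99/(1975712 + 179676151177/281868) = 2196392/1626015 - 99/736566141193/281868 = 2196392/1626015 - 99*281868/736566141193 = 2196392/1626015 - 27904932/736566141193 = 1617742606149169676/1197667594071935895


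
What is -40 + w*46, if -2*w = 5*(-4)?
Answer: 420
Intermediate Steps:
w = 10 (w = -5*(-4)/2 = -1/2*(-20) = 10)
-40 + w*46 = -40 + 10*46 = -40 + 460 = 420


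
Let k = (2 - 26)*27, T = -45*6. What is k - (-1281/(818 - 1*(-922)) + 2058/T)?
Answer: -3338929/5220 ≈ -639.64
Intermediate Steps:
T = -270
k = -648 (k = -24*27 = -648)
k - (-1281/(818 - 1*(-922)) + 2058/T) = -648 - (-1281/(818 - 1*(-922)) + 2058/(-270)) = -648 - (-1281/(818 + 922) + 2058*(-1/270)) = -648 - (-1281/1740 - 343/45) = -648 - (-1281*1/1740 - 343/45) = -648 - (-427/580 - 343/45) = -648 - 1*(-43631/5220) = -648 + 43631/5220 = -3338929/5220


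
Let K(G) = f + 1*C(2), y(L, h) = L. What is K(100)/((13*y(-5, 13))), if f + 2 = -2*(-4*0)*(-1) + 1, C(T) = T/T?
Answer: 0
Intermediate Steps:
C(T) = 1
f = -1 (f = -2 + (-2*(-4*0)*(-1) + 1) = -2 + (-0*(-1) + 1) = -2 + (-2*0 + 1) = -2 + (0 + 1) = -2 + 1 = -1)
K(G) = 0 (K(G) = -1 + 1*1 = -1 + 1 = 0)
K(100)/((13*y(-5, 13))) = 0/((13*(-5))) = 0/(-65) = 0*(-1/65) = 0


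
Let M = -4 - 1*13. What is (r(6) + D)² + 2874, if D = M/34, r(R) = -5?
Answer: 11617/4 ≈ 2904.3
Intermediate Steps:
M = -17 (M = -4 - 13 = -17)
D = -½ (D = -17/34 = -17*1/34 = -½ ≈ -0.50000)
(r(6) + D)² + 2874 = (-5 - ½)² + 2874 = (-11/2)² + 2874 = 121/4 + 2874 = 11617/4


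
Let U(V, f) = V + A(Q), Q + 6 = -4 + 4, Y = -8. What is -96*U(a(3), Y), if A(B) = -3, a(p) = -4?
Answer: 672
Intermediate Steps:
Q = -6 (Q = -6 + (-4 + 4) = -6 + 0 = -6)
U(V, f) = -3 + V (U(V, f) = V - 3 = -3 + V)
-96*U(a(3), Y) = -96*(-3 - 4) = -96*(-7) = 672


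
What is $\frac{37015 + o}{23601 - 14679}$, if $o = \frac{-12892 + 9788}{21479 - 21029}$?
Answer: $\frac{8326823}{2007450} \approx 4.148$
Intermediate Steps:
$o = - \frac{1552}{225}$ ($o = - \frac{3104}{450} = \left(-3104\right) \frac{1}{450} = - \frac{1552}{225} \approx -6.8978$)
$\frac{37015 + o}{23601 - 14679} = \frac{37015 - \frac{1552}{225}}{23601 - 14679} = \frac{8326823}{225 \left(23601 - 14679\right)} = \frac{8326823}{225 \cdot 8922} = \frac{8326823}{225} \cdot \frac{1}{8922} = \frac{8326823}{2007450}$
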